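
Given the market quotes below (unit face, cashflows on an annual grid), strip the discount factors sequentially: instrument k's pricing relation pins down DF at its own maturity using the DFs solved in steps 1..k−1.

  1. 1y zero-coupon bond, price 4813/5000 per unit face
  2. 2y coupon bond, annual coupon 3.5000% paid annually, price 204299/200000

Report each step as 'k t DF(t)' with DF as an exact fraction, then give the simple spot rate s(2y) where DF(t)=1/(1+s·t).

step 1 [1y] zero: DF = P = 4813/5000 ≈ 0.962600
step 2 [2y] bond c/1=7/200: DF=(204299/200000 − 7/200·(0.962600))/(1+7/200) = 1193/1250 ≈ 0.954400

1 1 4813/5000
2 2 1193/1250
s(2y) = (1/(1193/1250) − 1)/(2) = 57/2386 ≈ 2.3889%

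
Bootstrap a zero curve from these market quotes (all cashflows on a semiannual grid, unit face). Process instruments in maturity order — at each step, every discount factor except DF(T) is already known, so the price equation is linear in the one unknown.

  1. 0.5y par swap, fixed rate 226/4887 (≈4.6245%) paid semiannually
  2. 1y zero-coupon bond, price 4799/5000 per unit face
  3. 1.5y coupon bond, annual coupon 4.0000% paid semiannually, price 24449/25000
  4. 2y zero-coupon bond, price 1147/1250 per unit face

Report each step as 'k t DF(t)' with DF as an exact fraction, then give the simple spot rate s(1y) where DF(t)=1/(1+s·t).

1 1/2 4887/5000
2 1 4799/5000
3 3/2 1151/1250
4 2 1147/1250
s(1y) = (1/(4799/5000) − 1)/(1) = 201/4799 ≈ 4.1884%

step 1 [0.5y] swap r/2=113/4887: DF=(1 − 113/4887·(0))/(1+113/4887) = 4887/5000 ≈ 0.977400
step 2 [1y] zero: DF = P = 4799/5000 ≈ 0.959800
step 3 [1.5y] bond c/2=1/50: DF=(24449/25000 − 1/50·(0.977400+0.959800))/(1+1/50) = 1151/1250 ≈ 0.920800
step 4 [2y] zero: DF = P = 1147/1250 ≈ 0.917600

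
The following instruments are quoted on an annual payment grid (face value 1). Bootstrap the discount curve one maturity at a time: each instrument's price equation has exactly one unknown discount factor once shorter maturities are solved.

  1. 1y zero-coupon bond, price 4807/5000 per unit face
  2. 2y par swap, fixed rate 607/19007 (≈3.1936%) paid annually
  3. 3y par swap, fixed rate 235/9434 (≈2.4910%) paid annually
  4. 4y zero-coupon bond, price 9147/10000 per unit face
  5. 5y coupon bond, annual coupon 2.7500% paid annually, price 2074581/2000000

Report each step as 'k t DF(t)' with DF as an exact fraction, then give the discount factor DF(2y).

step 1 [1y] zero: DF = P = 4807/5000 ≈ 0.961400
step 2 [2y] swap r/1=607/19007: DF=(1 − 607/19007·(0.961400))/(1+607/19007) = 9393/10000 ≈ 0.939300
step 3 [3y] swap r/1=235/9434: DF=(1 − 235/9434·(0.961400+0.939300))/(1+235/9434) = 1859/2000 ≈ 0.929500
step 4 [4y] zero: DF = P = 9147/10000 ≈ 0.914700
step 5 [5y] bond c/1=11/400: DF=(2074581/2000000 − 11/400·(0.961400+0.939300+0.929500+0.914700))/(1+11/400) = 9093/10000 ≈ 0.909300

1 1 4807/5000
2 2 9393/10000
3 3 1859/2000
4 4 9147/10000
5 5 9093/10000
DF(2y) = 9393/10000 ≈ 0.939300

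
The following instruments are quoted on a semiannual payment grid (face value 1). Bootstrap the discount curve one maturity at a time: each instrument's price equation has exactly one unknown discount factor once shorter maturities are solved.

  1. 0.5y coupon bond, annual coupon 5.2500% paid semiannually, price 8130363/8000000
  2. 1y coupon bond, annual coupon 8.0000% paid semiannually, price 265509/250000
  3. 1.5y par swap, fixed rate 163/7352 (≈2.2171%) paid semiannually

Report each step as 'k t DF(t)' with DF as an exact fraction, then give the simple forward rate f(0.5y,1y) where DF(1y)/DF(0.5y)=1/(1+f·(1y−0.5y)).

step 1 [0.5y] bond c/2=21/800: DF=(8130363/8000000 − 21/800·(0))/(1+21/800) = 9903/10000 ≈ 0.990300
step 2 [1y] bond c/2=1/25: DF=(265509/250000 − 1/25·(0.990300))/(1+1/25) = 9831/10000 ≈ 0.983100
step 3 [1.5y] swap r/2=163/14704: DF=(1 − 163/14704·(0.990300+0.983100))/(1+163/14704) = 4837/5000 ≈ 0.967400

1 1/2 9903/10000
2 1 9831/10000
3 3/2 4837/5000
f(0.5y,1y) = ((9903/10000)/(9831/10000) − 1)/(1/2) = 48/3277 ≈ 1.4648%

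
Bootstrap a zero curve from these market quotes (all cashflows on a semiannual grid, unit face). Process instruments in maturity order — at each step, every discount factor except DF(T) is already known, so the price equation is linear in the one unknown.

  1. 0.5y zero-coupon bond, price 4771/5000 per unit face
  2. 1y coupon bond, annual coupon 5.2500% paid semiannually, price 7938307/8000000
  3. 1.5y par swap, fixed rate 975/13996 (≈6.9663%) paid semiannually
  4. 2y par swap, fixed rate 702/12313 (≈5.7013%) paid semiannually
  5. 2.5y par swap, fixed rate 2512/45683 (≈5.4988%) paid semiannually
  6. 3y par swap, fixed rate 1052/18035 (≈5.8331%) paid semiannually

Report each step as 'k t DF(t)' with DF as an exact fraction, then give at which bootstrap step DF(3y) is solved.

step 1 [0.5y] zero: DF = P = 4771/5000 ≈ 0.954200
step 2 [1y] bond c/2=21/800: DF=(7938307/8000000 − 21/800·(0.954200))/(1+21/800) = 377/400 ≈ 0.942500
step 3 [1.5y] swap r/2=975/27992: DF=(1 − 975/27992·(0.954200+0.942500))/(1+975/27992) = 361/400 ≈ 0.902500
step 4 [2y] swap r/2=351/12313: DF=(1 − 351/12313·(0.954200+0.942500+0.902500))/(1+351/12313) = 8947/10000 ≈ 0.894700
step 5 [2.5y] swap r/2=1256/45683: DF=(1 − 1256/45683·(0.954200+0.942500+0.902500+0.894700))/(1+1256/45683) = 1093/1250 ≈ 0.874400
step 6 [3y] swap r/2=526/18035: DF=(1 − 526/18035·(0.954200+0.942500+0.902500+0.894700+0.874400))/(1+526/18035) = 4211/5000 ≈ 0.842200

1 1/2 4771/5000
2 1 377/400
3 3/2 361/400
4 2 8947/10000
5 5/2 1093/1250
6 3 4211/5000
DF(3y) is solved at step 6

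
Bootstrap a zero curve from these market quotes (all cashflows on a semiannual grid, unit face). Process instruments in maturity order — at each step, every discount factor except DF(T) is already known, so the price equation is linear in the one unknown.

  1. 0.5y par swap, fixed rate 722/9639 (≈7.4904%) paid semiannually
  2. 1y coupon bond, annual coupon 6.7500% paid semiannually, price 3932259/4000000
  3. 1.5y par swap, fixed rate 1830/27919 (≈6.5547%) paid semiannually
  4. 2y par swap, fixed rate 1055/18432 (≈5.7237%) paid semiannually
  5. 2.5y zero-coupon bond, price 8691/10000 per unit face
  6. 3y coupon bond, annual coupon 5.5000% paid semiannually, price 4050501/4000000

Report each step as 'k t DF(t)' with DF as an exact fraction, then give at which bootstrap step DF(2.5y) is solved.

1 1/2 9639/10000
2 1 1839/2000
3 3/2 1817/2000
4 2 1789/2000
5 5/2 8691/10000
6 3 2159/2500
DF(2.5y) is solved at step 5

step 1 [0.5y] swap r/2=361/9639: DF=(1 − 361/9639·(0))/(1+361/9639) = 9639/10000 ≈ 0.963900
step 2 [1y] bond c/2=27/800: DF=(3932259/4000000 − 27/800·(0.963900))/(1+27/800) = 1839/2000 ≈ 0.919500
step 3 [1.5y] swap r/2=915/27919: DF=(1 − 915/27919·(0.963900+0.919500))/(1+915/27919) = 1817/2000 ≈ 0.908500
step 4 [2y] swap r/2=1055/36864: DF=(1 − 1055/36864·(0.963900+0.919500+0.908500))/(1+1055/36864) = 1789/2000 ≈ 0.894500
step 5 [2.5y] zero: DF = P = 8691/10000 ≈ 0.869100
step 6 [3y] bond c/2=11/400: DF=(4050501/4000000 − 11/400·(0.963900+0.919500+0.908500+0.894500+0.869100))/(1+11/400) = 2159/2500 ≈ 0.863600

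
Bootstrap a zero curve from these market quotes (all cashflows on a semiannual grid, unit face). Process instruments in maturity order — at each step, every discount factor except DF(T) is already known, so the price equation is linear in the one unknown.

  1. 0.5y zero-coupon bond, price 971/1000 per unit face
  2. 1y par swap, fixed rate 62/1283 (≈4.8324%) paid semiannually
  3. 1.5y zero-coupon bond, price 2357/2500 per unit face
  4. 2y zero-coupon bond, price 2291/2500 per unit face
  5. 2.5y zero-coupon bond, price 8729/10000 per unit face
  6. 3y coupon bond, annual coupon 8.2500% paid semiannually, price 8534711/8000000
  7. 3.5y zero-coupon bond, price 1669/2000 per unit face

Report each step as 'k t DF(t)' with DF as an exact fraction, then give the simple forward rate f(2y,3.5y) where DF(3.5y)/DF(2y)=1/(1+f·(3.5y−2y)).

1 1/2 971/1000
2 1 1907/2000
3 3/2 2357/2500
4 2 2291/2500
5 5/2 8729/10000
6 3 8401/10000
7 7/2 1669/2000
f(2y,3.5y) = ((2291/2500)/(1669/2000) − 1)/(3/2) = 546/8345 ≈ 6.5428%

step 1 [0.5y] zero: DF = P = 971/1000 ≈ 0.971000
step 2 [1y] swap r/2=31/1283: DF=(1 − 31/1283·(0.971000))/(1+31/1283) = 1907/2000 ≈ 0.953500
step 3 [1.5y] zero: DF = P = 2357/2500 ≈ 0.942800
step 4 [2y] zero: DF = P = 2291/2500 ≈ 0.916400
step 5 [2.5y] zero: DF = P = 8729/10000 ≈ 0.872900
step 6 [3y] bond c/2=33/800: DF=(8534711/8000000 − 33/800·(0.971000+0.953500+0.942800+0.916400+0.872900))/(1+33/800) = 8401/10000 ≈ 0.840100
step 7 [3.5y] zero: DF = P = 1669/2000 ≈ 0.834500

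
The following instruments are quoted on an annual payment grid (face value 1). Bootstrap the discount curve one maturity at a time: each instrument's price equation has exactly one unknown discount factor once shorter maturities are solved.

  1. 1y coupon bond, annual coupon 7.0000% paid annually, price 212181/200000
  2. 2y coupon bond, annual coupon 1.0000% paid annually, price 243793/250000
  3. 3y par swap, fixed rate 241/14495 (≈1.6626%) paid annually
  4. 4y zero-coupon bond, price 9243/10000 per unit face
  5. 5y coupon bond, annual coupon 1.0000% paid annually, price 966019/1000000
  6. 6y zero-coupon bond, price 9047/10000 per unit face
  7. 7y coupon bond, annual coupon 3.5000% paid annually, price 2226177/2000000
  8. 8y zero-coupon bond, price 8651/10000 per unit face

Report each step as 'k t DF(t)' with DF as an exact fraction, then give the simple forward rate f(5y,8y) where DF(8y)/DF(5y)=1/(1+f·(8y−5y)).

step 1 [1y] bond c/1=7/100: DF=(212181/200000 − 7/100·(0))/(1+7/100) = 1983/2000 ≈ 0.991500
step 2 [2y] bond c/1=1/100: DF=(243793/250000 − 1/100·(0.991500))/(1+1/100) = 9557/10000 ≈ 0.955700
step 3 [3y] swap r/1=241/14495: DF=(1 − 241/14495·(0.991500+0.955700))/(1+241/14495) = 4759/5000 ≈ 0.951800
step 4 [4y] zero: DF = P = 9243/10000 ≈ 0.924300
step 5 [5y] bond c/1=1/100: DF=(966019/1000000 − 1/100·(0.991500+0.955700+0.951800+0.924300))/(1+1/100) = 4593/5000 ≈ 0.918600
step 6 [6y] zero: DF = P = 9047/10000 ≈ 0.904700
step 7 [7y] bond c/1=7/200: DF=(2226177/2000000 − 7/200·(0.991500+0.955700+0.951800+0.924300+0.918600+0.904700))/(1+7/200) = 1769/2000 ≈ 0.884500
step 8 [8y] zero: DF = P = 8651/10000 ≈ 0.865100

1 1 1983/2000
2 2 9557/10000
3 3 4759/5000
4 4 9243/10000
5 5 4593/5000
6 6 9047/10000
7 7 1769/2000
8 8 8651/10000
f(5y,8y) = ((4593/5000)/(8651/10000) − 1)/(3) = 535/25953 ≈ 2.0614%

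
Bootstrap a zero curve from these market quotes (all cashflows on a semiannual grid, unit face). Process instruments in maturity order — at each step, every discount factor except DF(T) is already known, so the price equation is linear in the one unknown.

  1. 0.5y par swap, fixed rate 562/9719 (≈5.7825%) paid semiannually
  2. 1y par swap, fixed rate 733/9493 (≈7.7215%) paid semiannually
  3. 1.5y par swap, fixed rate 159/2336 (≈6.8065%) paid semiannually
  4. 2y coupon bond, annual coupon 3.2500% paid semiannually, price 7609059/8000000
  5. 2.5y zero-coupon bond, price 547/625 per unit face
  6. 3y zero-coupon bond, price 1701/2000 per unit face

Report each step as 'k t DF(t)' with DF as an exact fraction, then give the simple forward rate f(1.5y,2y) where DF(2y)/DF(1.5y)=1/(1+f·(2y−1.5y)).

step 1 [0.5y] swap r/2=281/9719: DF=(1 − 281/9719·(0))/(1+281/9719) = 9719/10000 ≈ 0.971900
step 2 [1y] swap r/2=733/18986: DF=(1 − 733/18986·(0.971900))/(1+733/18986) = 9267/10000 ≈ 0.926700
step 3 [1.5y] swap r/2=159/4672: DF=(1 − 159/4672·(0.971900+0.926700))/(1+159/4672) = 4523/5000 ≈ 0.904600
step 4 [2y] bond c/2=13/800: DF=(7609059/8000000 − 13/800·(0.971900+0.926700+0.904600))/(1+13/800) = 8911/10000 ≈ 0.891100
step 5 [2.5y] zero: DF = P = 547/625 ≈ 0.875200
step 6 [3y] zero: DF = P = 1701/2000 ≈ 0.850500

1 1/2 9719/10000
2 1 9267/10000
3 3/2 4523/5000
4 2 8911/10000
5 5/2 547/625
6 3 1701/2000
f(1.5y,2y) = ((4523/5000)/(8911/10000) − 1)/(1/2) = 270/8911 ≈ 3.0300%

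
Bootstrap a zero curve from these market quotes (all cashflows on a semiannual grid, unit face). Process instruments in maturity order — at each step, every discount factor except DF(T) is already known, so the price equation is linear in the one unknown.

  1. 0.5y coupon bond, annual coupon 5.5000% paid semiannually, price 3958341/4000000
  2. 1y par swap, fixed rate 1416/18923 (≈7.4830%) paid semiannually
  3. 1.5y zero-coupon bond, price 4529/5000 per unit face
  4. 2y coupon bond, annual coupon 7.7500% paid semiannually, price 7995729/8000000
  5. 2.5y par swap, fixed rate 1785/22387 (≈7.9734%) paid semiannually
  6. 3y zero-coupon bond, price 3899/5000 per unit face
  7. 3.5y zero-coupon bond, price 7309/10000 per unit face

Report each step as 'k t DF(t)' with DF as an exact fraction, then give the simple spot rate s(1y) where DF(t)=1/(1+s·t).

1 1/2 9631/10000
2 1 2323/2500
3 3/2 4529/5000
4 2 4289/5000
5 5/2 1643/2000
6 3 3899/5000
7 7/2 7309/10000
s(1y) = (1/(2323/2500) − 1)/(1) = 177/2323 ≈ 7.6195%

step 1 [0.5y] bond c/2=11/400: DF=(3958341/4000000 − 11/400·(0))/(1+11/400) = 9631/10000 ≈ 0.963100
step 2 [1y] swap r/2=708/18923: DF=(1 − 708/18923·(0.963100))/(1+708/18923) = 2323/2500 ≈ 0.929200
step 3 [1.5y] zero: DF = P = 4529/5000 ≈ 0.905800
step 4 [2y] bond c/2=31/800: DF=(7995729/8000000 − 31/800·(0.963100+0.929200+0.905800))/(1+31/800) = 4289/5000 ≈ 0.857800
step 5 [2.5y] swap r/2=1785/44774: DF=(1 − 1785/44774·(0.963100+0.929200+0.905800+0.857800))/(1+1785/44774) = 1643/2000 ≈ 0.821500
step 6 [3y] zero: DF = P = 3899/5000 ≈ 0.779800
step 7 [3.5y] zero: DF = P = 7309/10000 ≈ 0.730900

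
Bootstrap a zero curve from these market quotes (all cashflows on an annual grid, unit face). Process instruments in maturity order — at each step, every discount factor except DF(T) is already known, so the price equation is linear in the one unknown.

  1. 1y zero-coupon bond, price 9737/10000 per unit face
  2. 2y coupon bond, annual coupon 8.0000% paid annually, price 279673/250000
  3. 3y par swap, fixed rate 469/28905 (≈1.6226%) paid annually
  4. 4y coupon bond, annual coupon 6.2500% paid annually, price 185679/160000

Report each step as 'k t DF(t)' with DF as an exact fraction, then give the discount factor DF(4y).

step 1 [1y] zero: DF = P = 9737/10000 ≈ 0.973700
step 2 [2y] bond c/1=2/25: DF=(279673/250000 − 2/25·(0.973700))/(1+2/25) = 9637/10000 ≈ 0.963700
step 3 [3y] swap r/1=469/28905: DF=(1 − 469/28905·(0.973700+0.963700))/(1+469/28905) = 9531/10000 ≈ 0.953100
step 4 [4y] bond c/1=1/16: DF=(185679/160000 − 1/16·(0.973700+0.963700+0.953100))/(1+1/16) = 4611/5000 ≈ 0.922200

1 1 9737/10000
2 2 9637/10000
3 3 9531/10000
4 4 4611/5000
DF(4y) = 4611/5000 ≈ 0.922200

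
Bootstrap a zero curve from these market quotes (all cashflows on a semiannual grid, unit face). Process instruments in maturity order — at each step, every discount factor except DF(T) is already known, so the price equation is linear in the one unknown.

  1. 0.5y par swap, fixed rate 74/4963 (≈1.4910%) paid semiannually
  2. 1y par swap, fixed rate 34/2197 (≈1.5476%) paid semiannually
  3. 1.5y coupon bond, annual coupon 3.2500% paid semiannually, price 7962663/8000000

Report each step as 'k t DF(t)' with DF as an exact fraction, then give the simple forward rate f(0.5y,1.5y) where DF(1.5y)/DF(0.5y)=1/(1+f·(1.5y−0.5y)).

1 1/2 4963/5000
2 1 9847/10000
3 3/2 4739/5000
f(0.5y,1.5y) = ((4963/5000)/(4739/5000) − 1)/(1) = 32/677 ≈ 4.7267%

step 1 [0.5y] swap r/2=37/4963: DF=(1 − 37/4963·(0))/(1+37/4963) = 4963/5000 ≈ 0.992600
step 2 [1y] swap r/2=17/2197: DF=(1 − 17/2197·(0.992600))/(1+17/2197) = 9847/10000 ≈ 0.984700
step 3 [1.5y] bond c/2=13/800: DF=(7962663/8000000 − 13/800·(0.992600+0.984700))/(1+13/800) = 4739/5000 ≈ 0.947800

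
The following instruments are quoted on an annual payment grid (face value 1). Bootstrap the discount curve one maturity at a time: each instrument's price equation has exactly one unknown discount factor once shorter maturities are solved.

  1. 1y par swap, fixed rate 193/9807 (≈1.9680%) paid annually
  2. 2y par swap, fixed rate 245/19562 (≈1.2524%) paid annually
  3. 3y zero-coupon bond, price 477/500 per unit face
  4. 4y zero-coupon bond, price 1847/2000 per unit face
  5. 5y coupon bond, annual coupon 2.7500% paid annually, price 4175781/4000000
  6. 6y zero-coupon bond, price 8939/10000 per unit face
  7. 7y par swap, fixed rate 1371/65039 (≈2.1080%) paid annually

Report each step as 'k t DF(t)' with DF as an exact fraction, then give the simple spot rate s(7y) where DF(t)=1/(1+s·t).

1 1 9807/10000
2 2 1951/2000
3 3 477/500
4 4 1847/2000
5 5 4567/5000
6 6 8939/10000
7 7 8629/10000
s(7y) = (1/(8629/10000) − 1)/(7) = 1371/60403 ≈ 2.2698%

step 1 [1y] swap r/1=193/9807: DF=(1 − 193/9807·(0))/(1+193/9807) = 9807/10000 ≈ 0.980700
step 2 [2y] swap r/1=245/19562: DF=(1 − 245/19562·(0.980700))/(1+245/19562) = 1951/2000 ≈ 0.975500
step 3 [3y] zero: DF = P = 477/500 ≈ 0.954000
step 4 [4y] zero: DF = P = 1847/2000 ≈ 0.923500
step 5 [5y] bond c/1=11/400: DF=(4175781/4000000 − 11/400·(0.980700+0.975500+0.954000+0.923500))/(1+11/400) = 4567/5000 ≈ 0.913400
step 6 [6y] zero: DF = P = 8939/10000 ≈ 0.893900
step 7 [7y] swap r/1=1371/65039: DF=(1 − 1371/65039·(0.980700+0.975500+0.954000+0.923500+0.913400+0.893900))/(1+1371/65039) = 8629/10000 ≈ 0.862900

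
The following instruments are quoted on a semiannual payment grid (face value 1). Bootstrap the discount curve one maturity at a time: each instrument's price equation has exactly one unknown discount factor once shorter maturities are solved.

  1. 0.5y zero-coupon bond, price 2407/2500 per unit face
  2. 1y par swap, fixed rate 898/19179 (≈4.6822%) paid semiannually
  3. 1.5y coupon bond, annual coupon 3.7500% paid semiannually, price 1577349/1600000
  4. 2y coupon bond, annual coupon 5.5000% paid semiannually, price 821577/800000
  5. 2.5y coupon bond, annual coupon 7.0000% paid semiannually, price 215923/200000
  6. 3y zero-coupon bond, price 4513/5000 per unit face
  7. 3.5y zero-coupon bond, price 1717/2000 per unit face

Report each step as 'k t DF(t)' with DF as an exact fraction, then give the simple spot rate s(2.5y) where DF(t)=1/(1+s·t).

step 1 [0.5y] zero: DF = P = 2407/2500 ≈ 0.962800
step 2 [1y] swap r/2=449/19179: DF=(1 − 449/19179·(0.962800))/(1+449/19179) = 9551/10000 ≈ 0.955100
step 3 [1.5y] bond c/2=3/160: DF=(1577349/1600000 − 3/160·(0.962800+0.955100))/(1+3/160) = 2331/2500 ≈ 0.932400
step 4 [2y] bond c/2=11/400: DF=(821577/800000 − 11/400·(0.962800+0.955100+0.932400))/(1+11/400) = 577/625 ≈ 0.923200
step 5 [2.5y] bond c/2=7/200: DF=(215923/200000 − 7/200·(0.962800+0.955100+0.932400+0.923200))/(1+7/200) = 1831/2000 ≈ 0.915500
step 6 [3y] zero: DF = P = 4513/5000 ≈ 0.902600
step 7 [3.5y] zero: DF = P = 1717/2000 ≈ 0.858500

1 1/2 2407/2500
2 1 9551/10000
3 3/2 2331/2500
4 2 577/625
5 5/2 1831/2000
6 3 4513/5000
7 7/2 1717/2000
s(2.5y) = (1/(1831/2000) − 1)/(5/2) = 338/9155 ≈ 3.6920%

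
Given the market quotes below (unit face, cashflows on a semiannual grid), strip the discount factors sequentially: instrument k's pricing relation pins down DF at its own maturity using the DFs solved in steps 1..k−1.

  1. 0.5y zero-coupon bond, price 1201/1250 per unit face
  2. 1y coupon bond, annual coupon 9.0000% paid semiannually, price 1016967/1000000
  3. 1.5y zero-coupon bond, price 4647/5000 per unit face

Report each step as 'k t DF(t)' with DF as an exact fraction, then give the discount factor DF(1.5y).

step 1 [0.5y] zero: DF = P = 1201/1250 ≈ 0.960800
step 2 [1y] bond c/2=9/200: DF=(1016967/1000000 − 9/200·(0.960800))/(1+9/200) = 4659/5000 ≈ 0.931800
step 3 [1.5y] zero: DF = P = 4647/5000 ≈ 0.929400

1 1/2 1201/1250
2 1 4659/5000
3 3/2 4647/5000
DF(1.5y) = 4647/5000 ≈ 0.929400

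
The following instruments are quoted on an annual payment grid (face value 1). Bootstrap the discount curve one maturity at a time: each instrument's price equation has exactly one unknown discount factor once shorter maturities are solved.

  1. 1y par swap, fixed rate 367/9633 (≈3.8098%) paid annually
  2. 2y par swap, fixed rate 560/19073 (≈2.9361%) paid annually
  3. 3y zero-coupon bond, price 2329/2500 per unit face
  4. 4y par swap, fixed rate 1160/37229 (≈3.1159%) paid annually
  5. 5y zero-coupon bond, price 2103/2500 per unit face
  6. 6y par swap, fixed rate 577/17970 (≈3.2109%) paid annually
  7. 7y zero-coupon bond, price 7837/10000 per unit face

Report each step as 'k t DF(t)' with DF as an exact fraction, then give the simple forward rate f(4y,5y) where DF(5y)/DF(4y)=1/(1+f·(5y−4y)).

1 1 9633/10000
2 2 118/125
3 3 2329/2500
4 4 221/250
5 5 2103/2500
6 6 8269/10000
7 7 7837/10000
f(4y,5y) = ((221/250)/(2103/2500) − 1)/(1) = 107/2103 ≈ 5.0880%

step 1 [1y] swap r/1=367/9633: DF=(1 − 367/9633·(0))/(1+367/9633) = 9633/10000 ≈ 0.963300
step 2 [2y] swap r/1=560/19073: DF=(1 − 560/19073·(0.963300))/(1+560/19073) = 118/125 ≈ 0.944000
step 3 [3y] zero: DF = P = 2329/2500 ≈ 0.931600
step 4 [4y] swap r/1=1160/37229: DF=(1 − 1160/37229·(0.963300+0.944000+0.931600))/(1+1160/37229) = 221/250 ≈ 0.884000
step 5 [5y] zero: DF = P = 2103/2500 ≈ 0.841200
step 6 [6y] swap r/1=577/17970: DF=(1 − 577/17970·(0.963300+0.944000+0.931600+0.884000+0.841200))/(1+577/17970) = 8269/10000 ≈ 0.826900
step 7 [7y] zero: DF = P = 7837/10000 ≈ 0.783700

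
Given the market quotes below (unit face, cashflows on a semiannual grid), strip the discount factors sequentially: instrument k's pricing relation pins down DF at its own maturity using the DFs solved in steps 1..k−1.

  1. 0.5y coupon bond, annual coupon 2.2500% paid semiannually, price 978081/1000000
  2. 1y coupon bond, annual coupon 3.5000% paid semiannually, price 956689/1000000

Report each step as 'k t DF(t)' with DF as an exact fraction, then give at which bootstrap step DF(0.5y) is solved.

step 1 [0.5y] bond c/2=9/800: DF=(978081/1000000 − 9/800·(0))/(1+9/800) = 1209/1250 ≈ 0.967200
step 2 [1y] bond c/2=7/400: DF=(956689/1000000 − 7/400·(0.967200))/(1+7/400) = 2309/2500 ≈ 0.923600

1 1/2 1209/1250
2 1 2309/2500
DF(0.5y) is solved at step 1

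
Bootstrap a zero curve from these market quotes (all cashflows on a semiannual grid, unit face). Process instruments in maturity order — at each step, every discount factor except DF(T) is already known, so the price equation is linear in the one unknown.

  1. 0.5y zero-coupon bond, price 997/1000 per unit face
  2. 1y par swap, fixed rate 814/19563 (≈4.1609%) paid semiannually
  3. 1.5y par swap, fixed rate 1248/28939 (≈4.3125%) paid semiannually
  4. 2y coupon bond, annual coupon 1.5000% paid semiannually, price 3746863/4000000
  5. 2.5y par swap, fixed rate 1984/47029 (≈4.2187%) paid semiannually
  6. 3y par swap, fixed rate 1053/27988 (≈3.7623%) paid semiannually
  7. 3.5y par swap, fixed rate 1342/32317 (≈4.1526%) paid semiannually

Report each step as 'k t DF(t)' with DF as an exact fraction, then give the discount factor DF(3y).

1 1/2 997/1000
2 1 9593/10000
3 3/2 586/625
4 2 4541/5000
5 5/2 563/625
6 3 8947/10000
7 7/2 4329/5000
DF(3y) = 8947/10000 ≈ 0.894700

step 1 [0.5y] zero: DF = P = 997/1000 ≈ 0.997000
step 2 [1y] swap r/2=407/19563: DF=(1 − 407/19563·(0.997000))/(1+407/19563) = 9593/10000 ≈ 0.959300
step 3 [1.5y] swap r/2=624/28939: DF=(1 − 624/28939·(0.997000+0.959300))/(1+624/28939) = 586/625 ≈ 0.937600
step 4 [2y] bond c/2=3/400: DF=(3746863/4000000 − 3/400·(0.997000+0.959300+0.937600))/(1+3/400) = 4541/5000 ≈ 0.908200
step 5 [2.5y] swap r/2=992/47029: DF=(1 − 992/47029·(0.997000+0.959300+0.937600+0.908200))/(1+992/47029) = 563/625 ≈ 0.900800
step 6 [3y] swap r/2=1053/55976: DF=(1 − 1053/55976·(0.997000+0.959300+0.937600+0.908200+0.900800))/(1+1053/55976) = 8947/10000 ≈ 0.894700
step 7 [3.5y] swap r/2=671/32317: DF=(1 − 671/32317·(0.997000+0.959300+0.937600+0.908200+0.900800+0.894700))/(1+671/32317) = 4329/5000 ≈ 0.865800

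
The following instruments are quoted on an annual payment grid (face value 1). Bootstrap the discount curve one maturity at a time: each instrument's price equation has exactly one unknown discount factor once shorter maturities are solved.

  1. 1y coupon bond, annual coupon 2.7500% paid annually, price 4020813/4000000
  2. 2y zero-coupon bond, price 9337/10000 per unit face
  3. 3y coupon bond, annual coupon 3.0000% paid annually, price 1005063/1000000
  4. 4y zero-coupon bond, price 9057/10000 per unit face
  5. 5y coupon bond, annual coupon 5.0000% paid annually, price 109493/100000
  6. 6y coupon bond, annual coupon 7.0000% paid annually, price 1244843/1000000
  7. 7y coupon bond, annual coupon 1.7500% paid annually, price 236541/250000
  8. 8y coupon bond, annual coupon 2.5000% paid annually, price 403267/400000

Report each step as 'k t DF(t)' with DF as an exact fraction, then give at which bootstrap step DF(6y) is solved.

1 1 9783/10000
2 2 9337/10000
3 3 9201/10000
4 4 9057/10000
5 5 1081/1250
6 6 8623/10000
7 7 8359/10000
8 8 8299/10000
DF(6y) is solved at step 6

step 1 [1y] bond c/1=11/400: DF=(4020813/4000000 − 11/400·(0))/(1+11/400) = 9783/10000 ≈ 0.978300
step 2 [2y] zero: DF = P = 9337/10000 ≈ 0.933700
step 3 [3y] bond c/1=3/100: DF=(1005063/1000000 − 3/100·(0.978300+0.933700))/(1+3/100) = 9201/10000 ≈ 0.920100
step 4 [4y] zero: DF = P = 9057/10000 ≈ 0.905700
step 5 [5y] bond c/1=1/20: DF=(109493/100000 − 1/20·(0.978300+0.933700+0.920100+0.905700))/(1+1/20) = 1081/1250 ≈ 0.864800
step 6 [6y] bond c/1=7/100: DF=(1244843/1000000 − 7/100·(0.978300+0.933700+0.920100+0.905700+0.864800))/(1+7/100) = 8623/10000 ≈ 0.862300
step 7 [7y] bond c/1=7/400: DF=(236541/250000 − 7/400·(0.978300+0.933700+0.920100+0.905700+0.864800+0.862300))/(1+7/400) = 8359/10000 ≈ 0.835900
step 8 [8y] bond c/1=1/40: DF=(403267/400000 − 1/40·(0.978300+0.933700+0.920100+0.905700+0.864800+0.862300+0.835900))/(1+1/40) = 8299/10000 ≈ 0.829900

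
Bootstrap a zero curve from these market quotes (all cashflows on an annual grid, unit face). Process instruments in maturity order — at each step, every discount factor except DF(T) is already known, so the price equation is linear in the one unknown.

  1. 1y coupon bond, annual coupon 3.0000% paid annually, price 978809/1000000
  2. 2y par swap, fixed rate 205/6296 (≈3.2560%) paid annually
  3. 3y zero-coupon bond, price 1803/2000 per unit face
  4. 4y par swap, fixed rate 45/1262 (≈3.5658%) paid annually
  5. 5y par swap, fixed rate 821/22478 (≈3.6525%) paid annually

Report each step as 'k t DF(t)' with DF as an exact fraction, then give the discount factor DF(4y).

step 1 [1y] bond c/1=3/100: DF=(978809/1000000 − 3/100·(0))/(1+3/100) = 9503/10000 ≈ 0.950300
step 2 [2y] swap r/1=205/6296: DF=(1 − 205/6296·(0.950300))/(1+205/6296) = 1877/2000 ≈ 0.938500
step 3 [3y] zero: DF = P = 1803/2000 ≈ 0.901500
step 4 [4y] swap r/1=45/1262: DF=(1 − 45/1262·(0.950300+0.938500+0.901500))/(1+45/1262) = 1739/2000 ≈ 0.869500
step 5 [5y] swap r/1=821/22478: DF=(1 − 821/22478·(0.950300+0.938500+0.901500+0.869500))/(1+821/22478) = 4179/5000 ≈ 0.835800

1 1 9503/10000
2 2 1877/2000
3 3 1803/2000
4 4 1739/2000
5 5 4179/5000
DF(4y) = 1739/2000 ≈ 0.869500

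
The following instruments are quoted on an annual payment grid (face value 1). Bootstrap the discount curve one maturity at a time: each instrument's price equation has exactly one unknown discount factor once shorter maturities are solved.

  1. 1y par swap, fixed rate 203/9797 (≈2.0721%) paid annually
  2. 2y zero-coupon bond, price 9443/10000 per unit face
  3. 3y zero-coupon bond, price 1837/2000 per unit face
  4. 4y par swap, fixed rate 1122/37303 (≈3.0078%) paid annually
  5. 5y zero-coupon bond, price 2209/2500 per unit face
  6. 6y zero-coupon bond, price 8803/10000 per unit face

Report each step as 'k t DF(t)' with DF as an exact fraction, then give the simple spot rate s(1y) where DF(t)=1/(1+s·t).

1 1 9797/10000
2 2 9443/10000
3 3 1837/2000
4 4 4439/5000
5 5 2209/2500
6 6 8803/10000
s(1y) = (1/(9797/10000) − 1)/(1) = 203/9797 ≈ 2.0721%

step 1 [1y] swap r/1=203/9797: DF=(1 − 203/9797·(0))/(1+203/9797) = 9797/10000 ≈ 0.979700
step 2 [2y] zero: DF = P = 9443/10000 ≈ 0.944300
step 3 [3y] zero: DF = P = 1837/2000 ≈ 0.918500
step 4 [4y] swap r/1=1122/37303: DF=(1 − 1122/37303·(0.979700+0.944300+0.918500))/(1+1122/37303) = 4439/5000 ≈ 0.887800
step 5 [5y] zero: DF = P = 2209/2500 ≈ 0.883600
step 6 [6y] zero: DF = P = 8803/10000 ≈ 0.880300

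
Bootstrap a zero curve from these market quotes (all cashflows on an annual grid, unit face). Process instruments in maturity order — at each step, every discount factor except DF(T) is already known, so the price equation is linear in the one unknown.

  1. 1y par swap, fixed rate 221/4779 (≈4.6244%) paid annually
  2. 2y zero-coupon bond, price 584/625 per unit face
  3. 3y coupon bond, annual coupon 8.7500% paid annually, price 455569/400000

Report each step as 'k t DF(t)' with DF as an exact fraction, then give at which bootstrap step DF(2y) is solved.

1 1 4779/5000
2 2 584/625
3 3 1119/1250
DF(2y) is solved at step 2

step 1 [1y] swap r/1=221/4779: DF=(1 − 221/4779·(0))/(1+221/4779) = 4779/5000 ≈ 0.955800
step 2 [2y] zero: DF = P = 584/625 ≈ 0.934400
step 3 [3y] bond c/1=7/80: DF=(455569/400000 − 7/80·(0.955800+0.934400))/(1+7/80) = 1119/1250 ≈ 0.895200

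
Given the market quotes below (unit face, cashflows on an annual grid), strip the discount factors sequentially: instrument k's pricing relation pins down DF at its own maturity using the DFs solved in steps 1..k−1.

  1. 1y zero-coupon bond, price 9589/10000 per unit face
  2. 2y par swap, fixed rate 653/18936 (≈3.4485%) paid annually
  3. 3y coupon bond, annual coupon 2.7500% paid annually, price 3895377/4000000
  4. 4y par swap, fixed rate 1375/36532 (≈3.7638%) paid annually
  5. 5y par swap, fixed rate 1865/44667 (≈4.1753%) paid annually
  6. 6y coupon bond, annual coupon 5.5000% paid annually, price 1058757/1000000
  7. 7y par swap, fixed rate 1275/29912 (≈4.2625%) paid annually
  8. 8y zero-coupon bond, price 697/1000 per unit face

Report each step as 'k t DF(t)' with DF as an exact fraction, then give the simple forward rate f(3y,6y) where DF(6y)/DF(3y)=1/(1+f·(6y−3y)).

step 1 [1y] zero: DF = P = 9589/10000 ≈ 0.958900
step 2 [2y] swap r/1=653/18936: DF=(1 − 653/18936·(0.958900))/(1+653/18936) = 9347/10000 ≈ 0.934700
step 3 [3y] bond c/1=11/400: DF=(3895377/4000000 − 11/400·(0.958900+0.934700))/(1+11/400) = 8971/10000 ≈ 0.897100
step 4 [4y] swap r/1=1375/36532: DF=(1 − 1375/36532·(0.958900+0.934700+0.897100))/(1+1375/36532) = 69/80 ≈ 0.862500
step 5 [5y] swap r/1=1865/44667: DF=(1 − 1865/44667·(0.958900+0.934700+0.897100+0.862500))/(1+1865/44667) = 1627/2000 ≈ 0.813500
step 6 [6y] bond c/1=11/200: DF=(1058757/1000000 − 11/200·(0.958900+0.934700+0.897100+0.862500+0.813500))/(1+11/200) = 7707/10000 ≈ 0.770700
step 7 [7y] swap r/1=1275/29912: DF=(1 − 1275/29912·(0.958900+0.934700+0.897100+0.862500+0.813500+0.770700))/(1+1275/29912) = 149/200 ≈ 0.745000
step 8 [8y] zero: DF = P = 697/1000 ≈ 0.697000

1 1 9589/10000
2 2 9347/10000
3 3 8971/10000
4 4 69/80
5 5 1627/2000
6 6 7707/10000
7 7 149/200
8 8 697/1000
f(3y,6y) = ((8971/10000)/(7707/10000) − 1)/(3) = 1264/23121 ≈ 5.4669%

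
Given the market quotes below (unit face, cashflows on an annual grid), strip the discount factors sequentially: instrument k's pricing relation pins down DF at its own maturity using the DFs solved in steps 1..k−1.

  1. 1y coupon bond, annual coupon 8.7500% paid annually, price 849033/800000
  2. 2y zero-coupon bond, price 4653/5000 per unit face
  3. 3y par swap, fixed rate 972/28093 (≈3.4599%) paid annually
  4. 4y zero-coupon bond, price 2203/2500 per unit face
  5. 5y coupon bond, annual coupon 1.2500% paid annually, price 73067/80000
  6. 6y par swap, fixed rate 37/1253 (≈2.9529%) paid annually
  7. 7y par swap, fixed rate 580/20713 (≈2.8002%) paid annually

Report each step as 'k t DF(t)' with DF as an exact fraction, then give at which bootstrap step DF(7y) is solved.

step 1 [1y] bond c/1=7/80: DF=(849033/800000 − 7/80·(0))/(1+7/80) = 9759/10000 ≈ 0.975900
step 2 [2y] zero: DF = P = 4653/5000 ≈ 0.930600
step 3 [3y] swap r/1=972/28093: DF=(1 − 972/28093·(0.975900+0.930600))/(1+972/28093) = 2257/2500 ≈ 0.902800
step 4 [4y] zero: DF = P = 2203/2500 ≈ 0.881200
step 5 [5y] bond c/1=1/80: DF=(73067/80000 − 1/80·(0.975900+0.930600+0.902800+0.881200))/(1+1/80) = 1713/2000 ≈ 0.856500
step 6 [6y] swap r/1=37/1253: DF=(1 − 37/1253·(0.975900+0.930600+0.902800+0.881200+0.856500))/(1+37/1253) = 8409/10000 ≈ 0.840900
step 7 [7y] swap r/1=580/20713: DF=(1 − 580/20713·(0.975900+0.930600+0.902800+0.881200+0.856500+0.840900))/(1+580/20713) = 413/500 ≈ 0.826000

1 1 9759/10000
2 2 4653/5000
3 3 2257/2500
4 4 2203/2500
5 5 1713/2000
6 6 8409/10000
7 7 413/500
DF(7y) is solved at step 7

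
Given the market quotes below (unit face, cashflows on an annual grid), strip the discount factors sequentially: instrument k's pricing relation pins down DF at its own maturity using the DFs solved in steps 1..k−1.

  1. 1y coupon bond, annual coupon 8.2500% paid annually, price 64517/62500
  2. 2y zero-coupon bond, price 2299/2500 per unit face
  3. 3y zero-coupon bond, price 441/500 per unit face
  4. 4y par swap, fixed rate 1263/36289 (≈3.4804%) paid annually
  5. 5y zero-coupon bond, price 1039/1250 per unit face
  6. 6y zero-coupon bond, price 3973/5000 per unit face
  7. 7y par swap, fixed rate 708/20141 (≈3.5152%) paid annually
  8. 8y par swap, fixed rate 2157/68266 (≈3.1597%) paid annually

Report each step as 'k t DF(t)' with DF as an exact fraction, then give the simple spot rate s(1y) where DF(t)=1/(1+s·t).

step 1 [1y] bond c/1=33/400: DF=(64517/62500 − 33/400·(0))/(1+33/400) = 596/625 ≈ 0.953600
step 2 [2y] zero: DF = P = 2299/2500 ≈ 0.919600
step 3 [3y] zero: DF = P = 441/500 ≈ 0.882000
step 4 [4y] swap r/1=1263/36289: DF=(1 − 1263/36289·(0.953600+0.919600+0.882000))/(1+1263/36289) = 8737/10000 ≈ 0.873700
step 5 [5y] zero: DF = P = 1039/1250 ≈ 0.831200
step 6 [6y] zero: DF = P = 3973/5000 ≈ 0.794600
step 7 [7y] swap r/1=708/20141: DF=(1 − 708/20141·(0.953600+0.919600+0.882000+0.873700+0.831200+0.794600))/(1+708/20141) = 1969/2500 ≈ 0.787600
step 8 [8y] swap r/1=2157/68266: DF=(1 − 2157/68266·(0.953600+0.919600+0.882000+0.873700+0.831200+0.794600+0.787600))/(1+2157/68266) = 7843/10000 ≈ 0.784300

1 1 596/625
2 2 2299/2500
3 3 441/500
4 4 8737/10000
5 5 1039/1250
6 6 3973/5000
7 7 1969/2500
8 8 7843/10000
s(1y) = (1/(596/625) − 1)/(1) = 29/596 ≈ 4.8658%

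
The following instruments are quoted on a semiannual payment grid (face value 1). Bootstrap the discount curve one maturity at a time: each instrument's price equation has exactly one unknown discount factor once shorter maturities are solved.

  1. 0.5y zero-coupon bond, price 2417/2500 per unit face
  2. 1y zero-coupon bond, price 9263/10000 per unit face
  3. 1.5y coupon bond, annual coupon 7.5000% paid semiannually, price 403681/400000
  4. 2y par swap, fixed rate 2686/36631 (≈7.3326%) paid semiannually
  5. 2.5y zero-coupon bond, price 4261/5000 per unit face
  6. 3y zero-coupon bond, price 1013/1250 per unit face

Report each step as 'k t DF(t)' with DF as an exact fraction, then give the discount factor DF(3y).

step 1 [0.5y] zero: DF = P = 2417/2500 ≈ 0.966800
step 2 [1y] zero: DF = P = 9263/10000 ≈ 0.926300
step 3 [1.5y] bond c/2=3/80: DF=(403681/400000 − 3/80·(0.966800+0.926300))/(1+3/80) = 9043/10000 ≈ 0.904300
step 4 [2y] swap r/2=1343/36631: DF=(1 − 1343/36631·(0.966800+0.926300+0.904300))/(1+1343/36631) = 8657/10000 ≈ 0.865700
step 5 [2.5y] zero: DF = P = 4261/5000 ≈ 0.852200
step 6 [3y] zero: DF = P = 1013/1250 ≈ 0.810400

1 1/2 2417/2500
2 1 9263/10000
3 3/2 9043/10000
4 2 8657/10000
5 5/2 4261/5000
6 3 1013/1250
DF(3y) = 1013/1250 ≈ 0.810400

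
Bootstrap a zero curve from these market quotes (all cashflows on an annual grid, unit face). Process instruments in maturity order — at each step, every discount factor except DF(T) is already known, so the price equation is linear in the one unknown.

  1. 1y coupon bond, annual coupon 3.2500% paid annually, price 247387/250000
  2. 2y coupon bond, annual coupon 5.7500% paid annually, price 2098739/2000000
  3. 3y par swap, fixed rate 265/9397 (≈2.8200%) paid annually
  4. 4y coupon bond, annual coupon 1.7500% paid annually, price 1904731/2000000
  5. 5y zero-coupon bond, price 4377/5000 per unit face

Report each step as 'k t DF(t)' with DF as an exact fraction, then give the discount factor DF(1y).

1 1 599/625
2 2 4701/5000
3 3 1841/2000
4 4 71/80
5 5 4377/5000
DF(1y) = 599/625 ≈ 0.958400

step 1 [1y] bond c/1=13/400: DF=(247387/250000 − 13/400·(0))/(1+13/400) = 599/625 ≈ 0.958400
step 2 [2y] bond c/1=23/400: DF=(2098739/2000000 − 23/400·(0.958400))/(1+23/400) = 4701/5000 ≈ 0.940200
step 3 [3y] swap r/1=265/9397: DF=(1 − 265/9397·(0.958400+0.940200))/(1+265/9397) = 1841/2000 ≈ 0.920500
step 4 [4y] bond c/1=7/400: DF=(1904731/2000000 − 7/400·(0.958400+0.940200+0.920500))/(1+7/400) = 71/80 ≈ 0.887500
step 5 [5y] zero: DF = P = 4377/5000 ≈ 0.875400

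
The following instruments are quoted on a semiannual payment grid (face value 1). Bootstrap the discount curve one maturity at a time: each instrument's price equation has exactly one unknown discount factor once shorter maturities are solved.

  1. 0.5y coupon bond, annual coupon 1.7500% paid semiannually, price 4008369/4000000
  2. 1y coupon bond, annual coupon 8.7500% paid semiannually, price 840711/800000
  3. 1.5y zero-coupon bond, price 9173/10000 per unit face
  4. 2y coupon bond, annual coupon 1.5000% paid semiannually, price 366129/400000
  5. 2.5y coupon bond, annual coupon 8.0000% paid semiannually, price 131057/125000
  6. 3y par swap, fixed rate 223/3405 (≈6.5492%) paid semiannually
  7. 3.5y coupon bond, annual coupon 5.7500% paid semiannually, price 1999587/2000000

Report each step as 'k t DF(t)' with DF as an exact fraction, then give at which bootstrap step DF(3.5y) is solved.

step 1 [0.5y] bond c/2=7/800: DF=(4008369/4000000 − 7/800·(0))/(1+7/800) = 4967/5000 ≈ 0.993400
step 2 [1y] bond c/2=7/160: DF=(840711/800000 − 7/160·(0.993400))/(1+7/160) = 2413/2500 ≈ 0.965200
step 3 [1.5y] zero: DF = P = 9173/10000 ≈ 0.917300
step 4 [2y] bond c/2=3/400: DF=(366129/400000 − 3/400·(0.993400+0.965200+0.917300))/(1+3/400) = 8871/10000 ≈ 0.887100
step 5 [2.5y] bond c/2=1/25: DF=(131057/125000 − 1/25·(0.993400+0.965200+0.917300+0.887100))/(1+1/25) = 4317/5000 ≈ 0.863400
step 6 [3y] swap r/2=223/6810: DF=(1 − 223/6810·(0.993400+0.965200+0.917300+0.887100+0.863400))/(1+223/6810) = 1027/1250 ≈ 0.821600
step 7 [3.5y] bond c/2=23/800: DF=(1999587/2000000 − 23/800·(0.993400+0.965200+0.917300+0.887100+0.863400+0.821600))/(1+23/800) = 2049/2500 ≈ 0.819600

1 1/2 4967/5000
2 1 2413/2500
3 3/2 9173/10000
4 2 8871/10000
5 5/2 4317/5000
6 3 1027/1250
7 7/2 2049/2500
DF(3.5y) is solved at step 7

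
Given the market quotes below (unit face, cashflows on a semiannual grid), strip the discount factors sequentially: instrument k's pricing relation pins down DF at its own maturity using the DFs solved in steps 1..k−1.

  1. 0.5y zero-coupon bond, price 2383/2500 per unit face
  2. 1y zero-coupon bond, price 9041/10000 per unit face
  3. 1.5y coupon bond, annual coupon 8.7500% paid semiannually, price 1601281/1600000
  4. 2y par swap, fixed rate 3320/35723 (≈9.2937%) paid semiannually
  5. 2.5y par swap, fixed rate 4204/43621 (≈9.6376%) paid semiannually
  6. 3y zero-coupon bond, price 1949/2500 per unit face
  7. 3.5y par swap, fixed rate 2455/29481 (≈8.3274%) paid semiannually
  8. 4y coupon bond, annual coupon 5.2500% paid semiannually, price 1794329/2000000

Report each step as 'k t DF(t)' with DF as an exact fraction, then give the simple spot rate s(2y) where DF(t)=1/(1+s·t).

1 1/2 2383/2500
2 1 9041/10000
3 3/2 881/1000
4 2 417/500
5 5/2 3949/5000
6 3 1949/2500
7 7/2 1509/2000
8 4 3617/5000
s(2y) = (1/(417/500) − 1)/(2) = 83/834 ≈ 9.9520%

step 1 [0.5y] zero: DF = P = 2383/2500 ≈ 0.953200
step 2 [1y] zero: DF = P = 9041/10000 ≈ 0.904100
step 3 [1.5y] bond c/2=7/160: DF=(1601281/1600000 − 7/160·(0.953200+0.904100))/(1+7/160) = 881/1000 ≈ 0.881000
step 4 [2y] swap r/2=1660/35723: DF=(1 − 1660/35723·(0.953200+0.904100+0.881000))/(1+1660/35723) = 417/500 ≈ 0.834000
step 5 [2.5y] swap r/2=2102/43621: DF=(1 − 2102/43621·(0.953200+0.904100+0.881000+0.834000))/(1+2102/43621) = 3949/5000 ≈ 0.789800
step 6 [3y] zero: DF = P = 1949/2500 ≈ 0.779600
step 7 [3.5y] swap r/2=2455/58962: DF=(1 − 2455/58962·(0.953200+0.904100+0.881000+0.834000+0.789800+0.779600))/(1+2455/58962) = 1509/2000 ≈ 0.754500
step 8 [4y] bond c/2=21/800: DF=(1794329/2000000 − 21/800·(0.953200+0.904100+0.881000+0.834000+0.789800+0.779600+0.754500))/(1+21/800) = 3617/5000 ≈ 0.723400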